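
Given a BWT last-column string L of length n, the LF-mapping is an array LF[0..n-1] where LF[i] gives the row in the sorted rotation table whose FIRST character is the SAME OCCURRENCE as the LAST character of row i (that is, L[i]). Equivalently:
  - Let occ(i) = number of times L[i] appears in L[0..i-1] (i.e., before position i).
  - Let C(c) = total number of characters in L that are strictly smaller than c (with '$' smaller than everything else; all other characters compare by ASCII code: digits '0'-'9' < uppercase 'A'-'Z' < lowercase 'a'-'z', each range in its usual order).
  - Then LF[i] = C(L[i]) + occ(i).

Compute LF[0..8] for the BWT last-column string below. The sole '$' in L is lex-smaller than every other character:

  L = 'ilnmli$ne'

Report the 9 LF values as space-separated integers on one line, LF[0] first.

Char counts: '$':1, 'e':1, 'i':2, 'l':2, 'm':1, 'n':2
C (first-col start): C('$')=0, C('e')=1, C('i')=2, C('l')=4, C('m')=6, C('n')=7
L[0]='i': occ=0, LF[0]=C('i')+0=2+0=2
L[1]='l': occ=0, LF[1]=C('l')+0=4+0=4
L[2]='n': occ=0, LF[2]=C('n')+0=7+0=7
L[3]='m': occ=0, LF[3]=C('m')+0=6+0=6
L[4]='l': occ=1, LF[4]=C('l')+1=4+1=5
L[5]='i': occ=1, LF[5]=C('i')+1=2+1=3
L[6]='$': occ=0, LF[6]=C('$')+0=0+0=0
L[7]='n': occ=1, LF[7]=C('n')+1=7+1=8
L[8]='e': occ=0, LF[8]=C('e')+0=1+0=1

Answer: 2 4 7 6 5 3 0 8 1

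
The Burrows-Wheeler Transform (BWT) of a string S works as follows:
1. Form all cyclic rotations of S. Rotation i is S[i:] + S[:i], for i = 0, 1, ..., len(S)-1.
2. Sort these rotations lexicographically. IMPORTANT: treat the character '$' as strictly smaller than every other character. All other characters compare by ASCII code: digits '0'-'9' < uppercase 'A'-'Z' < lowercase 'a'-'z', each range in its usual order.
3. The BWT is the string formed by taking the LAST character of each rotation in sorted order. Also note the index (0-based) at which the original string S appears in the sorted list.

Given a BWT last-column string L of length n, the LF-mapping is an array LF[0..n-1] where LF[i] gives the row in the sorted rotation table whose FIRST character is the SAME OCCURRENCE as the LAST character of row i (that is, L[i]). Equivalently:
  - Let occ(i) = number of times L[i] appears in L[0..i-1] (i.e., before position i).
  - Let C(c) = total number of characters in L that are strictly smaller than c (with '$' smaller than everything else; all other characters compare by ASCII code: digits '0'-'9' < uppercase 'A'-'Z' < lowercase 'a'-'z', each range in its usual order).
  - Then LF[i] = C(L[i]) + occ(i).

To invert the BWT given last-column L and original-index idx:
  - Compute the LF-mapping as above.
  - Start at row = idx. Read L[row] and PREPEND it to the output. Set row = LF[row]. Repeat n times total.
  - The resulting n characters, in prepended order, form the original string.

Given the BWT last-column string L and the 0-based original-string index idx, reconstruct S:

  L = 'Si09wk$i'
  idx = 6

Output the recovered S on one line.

LF mapping: 3 4 1 2 7 6 0 5
Walk LF starting at row 6, prepending L[row]:
  step 1: row=6, L[6]='$', prepend. Next row=LF[6]=0
  step 2: row=0, L[0]='S', prepend. Next row=LF[0]=3
  step 3: row=3, L[3]='9', prepend. Next row=LF[3]=2
  step 4: row=2, L[2]='0', prepend. Next row=LF[2]=1
  step 5: row=1, L[1]='i', prepend. Next row=LF[1]=4
  step 6: row=4, L[4]='w', prepend. Next row=LF[4]=7
  step 7: row=7, L[7]='i', prepend. Next row=LF[7]=5
  step 8: row=5, L[5]='k', prepend. Next row=LF[5]=6
Reversed output: kiwi09S$

Answer: kiwi09S$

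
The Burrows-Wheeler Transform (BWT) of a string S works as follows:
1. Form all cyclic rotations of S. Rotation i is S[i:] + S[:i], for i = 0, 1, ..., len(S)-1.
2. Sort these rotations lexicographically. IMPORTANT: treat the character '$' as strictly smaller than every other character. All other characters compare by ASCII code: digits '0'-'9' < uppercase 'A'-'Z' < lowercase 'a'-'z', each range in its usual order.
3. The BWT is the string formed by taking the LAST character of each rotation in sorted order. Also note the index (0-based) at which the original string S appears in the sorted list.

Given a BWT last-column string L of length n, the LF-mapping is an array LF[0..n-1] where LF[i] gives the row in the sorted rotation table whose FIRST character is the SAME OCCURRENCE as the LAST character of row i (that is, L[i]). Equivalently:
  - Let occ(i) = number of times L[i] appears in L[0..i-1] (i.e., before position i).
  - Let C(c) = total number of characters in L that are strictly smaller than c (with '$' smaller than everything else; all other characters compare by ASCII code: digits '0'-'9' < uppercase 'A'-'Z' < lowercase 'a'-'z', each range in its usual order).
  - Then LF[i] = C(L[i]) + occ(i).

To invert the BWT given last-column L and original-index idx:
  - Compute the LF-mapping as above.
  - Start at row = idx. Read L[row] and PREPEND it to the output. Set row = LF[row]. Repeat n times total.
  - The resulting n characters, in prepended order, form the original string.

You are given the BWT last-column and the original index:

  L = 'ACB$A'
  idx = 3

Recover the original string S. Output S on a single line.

LF mapping: 1 4 3 0 2
Walk LF starting at row 3, prepending L[row]:
  step 1: row=3, L[3]='$', prepend. Next row=LF[3]=0
  step 2: row=0, L[0]='A', prepend. Next row=LF[0]=1
  step 3: row=1, L[1]='C', prepend. Next row=LF[1]=4
  step 4: row=4, L[4]='A', prepend. Next row=LF[4]=2
  step 5: row=2, L[2]='B', prepend. Next row=LF[2]=3
Reversed output: BACA$

Answer: BACA$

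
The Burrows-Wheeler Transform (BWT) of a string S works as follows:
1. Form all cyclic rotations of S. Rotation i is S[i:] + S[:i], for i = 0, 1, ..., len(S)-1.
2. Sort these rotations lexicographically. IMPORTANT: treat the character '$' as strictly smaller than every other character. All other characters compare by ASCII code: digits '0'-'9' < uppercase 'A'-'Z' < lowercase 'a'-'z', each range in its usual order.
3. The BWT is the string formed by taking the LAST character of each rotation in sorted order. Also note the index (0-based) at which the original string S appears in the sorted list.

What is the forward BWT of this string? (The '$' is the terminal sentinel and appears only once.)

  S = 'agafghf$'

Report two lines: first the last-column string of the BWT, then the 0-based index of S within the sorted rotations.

Answer: fg$haafg
2

Derivation:
All 8 rotations (rotation i = S[i:]+S[:i]):
  rot[0] = agafghf$
  rot[1] = gafghf$a
  rot[2] = afghf$ag
  rot[3] = fghf$aga
  rot[4] = ghf$agaf
  rot[5] = hf$agafg
  rot[6] = f$agafgh
  rot[7] = $agafghf
Sorted (with $ < everything):
  sorted[0] = $agafghf  (last char: 'f')
  sorted[1] = afghf$ag  (last char: 'g')
  sorted[2] = agafghf$  (last char: '$')
  sorted[3] = f$agafgh  (last char: 'h')
  sorted[4] = fghf$aga  (last char: 'a')
  sorted[5] = gafghf$a  (last char: 'a')
  sorted[6] = ghf$agaf  (last char: 'f')
  sorted[7] = hf$agafg  (last char: 'g')
Last column: fg$haafg
Original string S is at sorted index 2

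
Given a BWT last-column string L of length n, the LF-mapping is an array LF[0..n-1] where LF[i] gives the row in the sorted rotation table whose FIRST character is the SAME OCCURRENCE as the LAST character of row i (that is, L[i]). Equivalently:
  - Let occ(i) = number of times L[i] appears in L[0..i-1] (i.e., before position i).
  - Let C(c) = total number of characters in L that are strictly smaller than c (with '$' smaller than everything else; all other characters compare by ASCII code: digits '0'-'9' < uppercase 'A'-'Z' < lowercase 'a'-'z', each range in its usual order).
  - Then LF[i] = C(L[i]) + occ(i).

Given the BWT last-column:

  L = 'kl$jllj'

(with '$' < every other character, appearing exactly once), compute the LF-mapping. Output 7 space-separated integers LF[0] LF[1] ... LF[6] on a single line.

Answer: 3 4 0 1 5 6 2

Derivation:
Char counts: '$':1, 'j':2, 'k':1, 'l':3
C (first-col start): C('$')=0, C('j')=1, C('k')=3, C('l')=4
L[0]='k': occ=0, LF[0]=C('k')+0=3+0=3
L[1]='l': occ=0, LF[1]=C('l')+0=4+0=4
L[2]='$': occ=0, LF[2]=C('$')+0=0+0=0
L[3]='j': occ=0, LF[3]=C('j')+0=1+0=1
L[4]='l': occ=1, LF[4]=C('l')+1=4+1=5
L[5]='l': occ=2, LF[5]=C('l')+2=4+2=6
L[6]='j': occ=1, LF[6]=C('j')+1=1+1=2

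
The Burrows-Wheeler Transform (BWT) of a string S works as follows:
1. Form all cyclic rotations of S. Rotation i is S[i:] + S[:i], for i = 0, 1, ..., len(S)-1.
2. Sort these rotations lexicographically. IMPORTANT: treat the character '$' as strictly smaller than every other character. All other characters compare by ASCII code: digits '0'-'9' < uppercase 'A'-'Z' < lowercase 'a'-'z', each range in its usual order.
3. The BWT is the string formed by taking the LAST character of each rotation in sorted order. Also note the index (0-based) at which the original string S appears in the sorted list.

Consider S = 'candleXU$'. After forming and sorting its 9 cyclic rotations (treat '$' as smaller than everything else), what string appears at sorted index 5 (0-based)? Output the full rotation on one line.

All 9 rotations (rotation i = S[i:]+S[:i]):
  rot[0] = candleXU$
  rot[1] = andleXU$c
  rot[2] = ndleXU$ca
  rot[3] = dleXU$can
  rot[4] = leXU$cand
  rot[5] = eXU$candl
  rot[6] = XU$candle
  rot[7] = U$candleX
  rot[8] = $candleXU
Sorted (with $ < everything):
  sorted[0] = $candleXU
  sorted[1] = U$candleX
  sorted[2] = XU$candle
  sorted[3] = andleXU$c
  sorted[4] = candleXU$
  sorted[5] = dleXU$can
  sorted[6] = eXU$candl
  sorted[7] = leXU$cand
  sorted[8] = ndleXU$ca
sorted[5] = dleXU$can

Answer: dleXU$can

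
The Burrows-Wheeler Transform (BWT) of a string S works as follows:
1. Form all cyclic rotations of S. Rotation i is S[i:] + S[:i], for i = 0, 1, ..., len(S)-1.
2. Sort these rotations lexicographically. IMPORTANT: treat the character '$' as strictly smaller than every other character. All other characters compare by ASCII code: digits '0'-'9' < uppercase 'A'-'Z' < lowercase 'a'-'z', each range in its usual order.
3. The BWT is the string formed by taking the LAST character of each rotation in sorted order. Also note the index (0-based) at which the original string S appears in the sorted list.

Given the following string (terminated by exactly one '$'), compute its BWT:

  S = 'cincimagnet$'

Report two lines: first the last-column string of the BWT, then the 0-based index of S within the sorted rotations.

Answer: tmn$nacciige
3

Derivation:
All 12 rotations (rotation i = S[i:]+S[:i]):
  rot[0] = cincimagnet$
  rot[1] = incimagnet$c
  rot[2] = ncimagnet$ci
  rot[3] = cimagnet$cin
  rot[4] = imagnet$cinc
  rot[5] = magnet$cinci
  rot[6] = agnet$cincim
  rot[7] = gnet$cincima
  rot[8] = net$cincimag
  rot[9] = et$cincimagn
  rot[10] = t$cincimagne
  rot[11] = $cincimagnet
Sorted (with $ < everything):
  sorted[0] = $cincimagnet  (last char: 't')
  sorted[1] = agnet$cincim  (last char: 'm')
  sorted[2] = cimagnet$cin  (last char: 'n')
  sorted[3] = cincimagnet$  (last char: '$')
  sorted[4] = et$cincimagn  (last char: 'n')
  sorted[5] = gnet$cincima  (last char: 'a')
  sorted[6] = imagnet$cinc  (last char: 'c')
  sorted[7] = incimagnet$c  (last char: 'c')
  sorted[8] = magnet$cinci  (last char: 'i')
  sorted[9] = ncimagnet$ci  (last char: 'i')
  sorted[10] = net$cincimag  (last char: 'g')
  sorted[11] = t$cincimagne  (last char: 'e')
Last column: tmn$nacciige
Original string S is at sorted index 3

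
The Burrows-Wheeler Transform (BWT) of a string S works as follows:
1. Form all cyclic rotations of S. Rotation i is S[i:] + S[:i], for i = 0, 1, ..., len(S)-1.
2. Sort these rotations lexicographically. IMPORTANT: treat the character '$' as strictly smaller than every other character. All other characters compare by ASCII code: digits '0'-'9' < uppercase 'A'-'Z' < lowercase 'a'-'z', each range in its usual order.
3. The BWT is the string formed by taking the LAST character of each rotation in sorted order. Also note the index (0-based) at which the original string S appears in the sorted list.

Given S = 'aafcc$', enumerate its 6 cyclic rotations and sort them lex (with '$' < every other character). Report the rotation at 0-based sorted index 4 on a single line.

Answer: cc$aaf

Derivation:
All 6 rotations (rotation i = S[i:]+S[:i]):
  rot[0] = aafcc$
  rot[1] = afcc$a
  rot[2] = fcc$aa
  rot[3] = cc$aaf
  rot[4] = c$aafc
  rot[5] = $aafcc
Sorted (with $ < everything):
  sorted[0] = $aafcc
  sorted[1] = aafcc$
  sorted[2] = afcc$a
  sorted[3] = c$aafc
  sorted[4] = cc$aaf
  sorted[5] = fcc$aa
sorted[4] = cc$aaf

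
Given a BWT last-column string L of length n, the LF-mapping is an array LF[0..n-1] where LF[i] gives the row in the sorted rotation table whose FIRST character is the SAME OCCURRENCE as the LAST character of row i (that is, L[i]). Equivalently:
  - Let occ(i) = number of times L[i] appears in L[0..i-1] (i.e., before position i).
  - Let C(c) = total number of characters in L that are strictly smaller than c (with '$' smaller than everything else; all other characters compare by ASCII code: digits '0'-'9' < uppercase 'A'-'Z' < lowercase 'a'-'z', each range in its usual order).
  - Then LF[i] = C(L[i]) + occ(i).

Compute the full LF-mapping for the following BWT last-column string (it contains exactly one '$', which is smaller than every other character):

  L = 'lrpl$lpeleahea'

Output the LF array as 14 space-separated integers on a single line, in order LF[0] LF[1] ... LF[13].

Answer: 7 13 11 8 0 9 12 3 10 4 1 6 5 2

Derivation:
Char counts: '$':1, 'a':2, 'e':3, 'h':1, 'l':4, 'p':2, 'r':1
C (first-col start): C('$')=0, C('a')=1, C('e')=3, C('h')=6, C('l')=7, C('p')=11, C('r')=13
L[0]='l': occ=0, LF[0]=C('l')+0=7+0=7
L[1]='r': occ=0, LF[1]=C('r')+0=13+0=13
L[2]='p': occ=0, LF[2]=C('p')+0=11+0=11
L[3]='l': occ=1, LF[3]=C('l')+1=7+1=8
L[4]='$': occ=0, LF[4]=C('$')+0=0+0=0
L[5]='l': occ=2, LF[5]=C('l')+2=7+2=9
L[6]='p': occ=1, LF[6]=C('p')+1=11+1=12
L[7]='e': occ=0, LF[7]=C('e')+0=3+0=3
L[8]='l': occ=3, LF[8]=C('l')+3=7+3=10
L[9]='e': occ=1, LF[9]=C('e')+1=3+1=4
L[10]='a': occ=0, LF[10]=C('a')+0=1+0=1
L[11]='h': occ=0, LF[11]=C('h')+0=6+0=6
L[12]='e': occ=2, LF[12]=C('e')+2=3+2=5
L[13]='a': occ=1, LF[13]=C('a')+1=1+1=2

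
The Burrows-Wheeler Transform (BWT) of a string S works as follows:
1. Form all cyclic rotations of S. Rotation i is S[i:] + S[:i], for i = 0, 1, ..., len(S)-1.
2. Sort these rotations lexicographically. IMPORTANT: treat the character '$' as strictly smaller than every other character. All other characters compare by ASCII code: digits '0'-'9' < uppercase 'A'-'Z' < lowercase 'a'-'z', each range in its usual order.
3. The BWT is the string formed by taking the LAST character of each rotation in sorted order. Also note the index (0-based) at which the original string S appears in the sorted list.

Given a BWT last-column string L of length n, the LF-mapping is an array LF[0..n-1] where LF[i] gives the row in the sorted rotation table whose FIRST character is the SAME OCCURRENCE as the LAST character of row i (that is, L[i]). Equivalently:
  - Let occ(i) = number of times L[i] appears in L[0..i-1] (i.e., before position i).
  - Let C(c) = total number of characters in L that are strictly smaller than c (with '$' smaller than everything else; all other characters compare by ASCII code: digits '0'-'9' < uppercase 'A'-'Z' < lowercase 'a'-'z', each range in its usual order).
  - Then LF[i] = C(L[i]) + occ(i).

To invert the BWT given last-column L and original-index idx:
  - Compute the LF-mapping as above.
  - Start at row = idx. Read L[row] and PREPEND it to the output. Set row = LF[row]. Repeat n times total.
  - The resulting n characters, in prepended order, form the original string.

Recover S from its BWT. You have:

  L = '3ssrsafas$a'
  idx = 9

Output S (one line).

Answer: sassafras3$

Derivation:
LF mapping: 1 7 8 6 9 2 5 3 10 0 4
Walk LF starting at row 9, prepending L[row]:
  step 1: row=9, L[9]='$', prepend. Next row=LF[9]=0
  step 2: row=0, L[0]='3', prepend. Next row=LF[0]=1
  step 3: row=1, L[1]='s', prepend. Next row=LF[1]=7
  step 4: row=7, L[7]='a', prepend. Next row=LF[7]=3
  step 5: row=3, L[3]='r', prepend. Next row=LF[3]=6
  step 6: row=6, L[6]='f', prepend. Next row=LF[6]=5
  step 7: row=5, L[5]='a', prepend. Next row=LF[5]=2
  step 8: row=2, L[2]='s', prepend. Next row=LF[2]=8
  step 9: row=8, L[8]='s', prepend. Next row=LF[8]=10
  step 10: row=10, L[10]='a', prepend. Next row=LF[10]=4
  step 11: row=4, L[4]='s', prepend. Next row=LF[4]=9
Reversed output: sassafras3$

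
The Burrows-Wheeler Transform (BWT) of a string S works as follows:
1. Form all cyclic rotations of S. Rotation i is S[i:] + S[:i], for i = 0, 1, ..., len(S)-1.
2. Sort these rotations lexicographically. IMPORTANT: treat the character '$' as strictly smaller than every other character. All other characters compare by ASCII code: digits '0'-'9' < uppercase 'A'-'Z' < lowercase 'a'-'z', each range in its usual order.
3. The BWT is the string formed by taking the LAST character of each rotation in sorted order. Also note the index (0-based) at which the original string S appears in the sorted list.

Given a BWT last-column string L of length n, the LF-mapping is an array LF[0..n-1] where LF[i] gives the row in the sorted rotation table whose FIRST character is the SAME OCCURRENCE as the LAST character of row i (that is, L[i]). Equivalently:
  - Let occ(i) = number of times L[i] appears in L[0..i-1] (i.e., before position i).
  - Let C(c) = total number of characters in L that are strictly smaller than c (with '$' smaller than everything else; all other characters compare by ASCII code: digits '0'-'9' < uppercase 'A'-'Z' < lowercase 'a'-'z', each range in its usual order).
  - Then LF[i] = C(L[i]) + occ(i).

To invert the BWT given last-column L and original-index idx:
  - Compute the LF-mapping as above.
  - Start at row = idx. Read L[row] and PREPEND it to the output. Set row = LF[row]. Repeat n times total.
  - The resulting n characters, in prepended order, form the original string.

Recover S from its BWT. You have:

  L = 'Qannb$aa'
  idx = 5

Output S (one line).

LF mapping: 1 2 6 7 5 0 3 4
Walk LF starting at row 5, prepending L[row]:
  step 1: row=5, L[5]='$', prepend. Next row=LF[5]=0
  step 2: row=0, L[0]='Q', prepend. Next row=LF[0]=1
  step 3: row=1, L[1]='a', prepend. Next row=LF[1]=2
  step 4: row=2, L[2]='n', prepend. Next row=LF[2]=6
  step 5: row=6, L[6]='a', prepend. Next row=LF[6]=3
  step 6: row=3, L[3]='n', prepend. Next row=LF[3]=7
  step 7: row=7, L[7]='a', prepend. Next row=LF[7]=4
  step 8: row=4, L[4]='b', prepend. Next row=LF[4]=5
Reversed output: bananaQ$

Answer: bananaQ$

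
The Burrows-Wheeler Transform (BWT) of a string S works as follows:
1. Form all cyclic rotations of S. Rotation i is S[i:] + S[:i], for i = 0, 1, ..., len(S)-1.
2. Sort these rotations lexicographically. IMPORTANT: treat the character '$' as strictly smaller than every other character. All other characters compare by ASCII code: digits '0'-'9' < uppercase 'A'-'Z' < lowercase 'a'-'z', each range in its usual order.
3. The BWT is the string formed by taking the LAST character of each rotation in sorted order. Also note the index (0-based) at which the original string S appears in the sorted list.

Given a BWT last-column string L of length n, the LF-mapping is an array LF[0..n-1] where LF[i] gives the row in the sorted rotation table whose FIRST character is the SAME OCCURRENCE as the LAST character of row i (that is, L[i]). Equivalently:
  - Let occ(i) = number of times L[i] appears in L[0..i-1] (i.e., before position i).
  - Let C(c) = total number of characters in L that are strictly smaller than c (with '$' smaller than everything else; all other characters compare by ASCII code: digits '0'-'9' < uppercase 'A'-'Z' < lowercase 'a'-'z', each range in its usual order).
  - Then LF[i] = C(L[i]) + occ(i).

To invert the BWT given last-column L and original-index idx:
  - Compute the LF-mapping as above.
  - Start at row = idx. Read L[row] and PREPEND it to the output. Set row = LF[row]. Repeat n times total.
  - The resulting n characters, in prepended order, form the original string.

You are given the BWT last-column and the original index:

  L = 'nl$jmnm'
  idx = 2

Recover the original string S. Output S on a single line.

LF mapping: 5 2 0 1 3 6 4
Walk LF starting at row 2, prepending L[row]:
  step 1: row=2, L[2]='$', prepend. Next row=LF[2]=0
  step 2: row=0, L[0]='n', prepend. Next row=LF[0]=5
  step 3: row=5, L[5]='n', prepend. Next row=LF[5]=6
  step 4: row=6, L[6]='m', prepend. Next row=LF[6]=4
  step 5: row=4, L[4]='m', prepend. Next row=LF[4]=3
  step 6: row=3, L[3]='j', prepend. Next row=LF[3]=1
  step 7: row=1, L[1]='l', prepend. Next row=LF[1]=2
Reversed output: ljmmnn$

Answer: ljmmnn$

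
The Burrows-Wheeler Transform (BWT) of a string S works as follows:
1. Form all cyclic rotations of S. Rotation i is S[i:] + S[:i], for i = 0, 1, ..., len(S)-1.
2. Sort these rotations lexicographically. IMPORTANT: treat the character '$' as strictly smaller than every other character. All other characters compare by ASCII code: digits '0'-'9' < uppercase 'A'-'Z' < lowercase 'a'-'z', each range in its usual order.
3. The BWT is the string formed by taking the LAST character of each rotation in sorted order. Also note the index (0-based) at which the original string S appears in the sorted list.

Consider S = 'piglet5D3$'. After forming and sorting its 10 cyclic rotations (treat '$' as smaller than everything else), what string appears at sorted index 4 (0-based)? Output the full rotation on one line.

All 10 rotations (rotation i = S[i:]+S[:i]):
  rot[0] = piglet5D3$
  rot[1] = iglet5D3$p
  rot[2] = glet5D3$pi
  rot[3] = let5D3$pig
  rot[4] = et5D3$pigl
  rot[5] = t5D3$pigle
  rot[6] = 5D3$piglet
  rot[7] = D3$piglet5
  rot[8] = 3$piglet5D
  rot[9] = $piglet5D3
Sorted (with $ < everything):
  sorted[0] = $piglet5D3
  sorted[1] = 3$piglet5D
  sorted[2] = 5D3$piglet
  sorted[3] = D3$piglet5
  sorted[4] = et5D3$pigl
  sorted[5] = glet5D3$pi
  sorted[6] = iglet5D3$p
  sorted[7] = let5D3$pig
  sorted[8] = piglet5D3$
  sorted[9] = t5D3$pigle
sorted[4] = et5D3$pigl

Answer: et5D3$pigl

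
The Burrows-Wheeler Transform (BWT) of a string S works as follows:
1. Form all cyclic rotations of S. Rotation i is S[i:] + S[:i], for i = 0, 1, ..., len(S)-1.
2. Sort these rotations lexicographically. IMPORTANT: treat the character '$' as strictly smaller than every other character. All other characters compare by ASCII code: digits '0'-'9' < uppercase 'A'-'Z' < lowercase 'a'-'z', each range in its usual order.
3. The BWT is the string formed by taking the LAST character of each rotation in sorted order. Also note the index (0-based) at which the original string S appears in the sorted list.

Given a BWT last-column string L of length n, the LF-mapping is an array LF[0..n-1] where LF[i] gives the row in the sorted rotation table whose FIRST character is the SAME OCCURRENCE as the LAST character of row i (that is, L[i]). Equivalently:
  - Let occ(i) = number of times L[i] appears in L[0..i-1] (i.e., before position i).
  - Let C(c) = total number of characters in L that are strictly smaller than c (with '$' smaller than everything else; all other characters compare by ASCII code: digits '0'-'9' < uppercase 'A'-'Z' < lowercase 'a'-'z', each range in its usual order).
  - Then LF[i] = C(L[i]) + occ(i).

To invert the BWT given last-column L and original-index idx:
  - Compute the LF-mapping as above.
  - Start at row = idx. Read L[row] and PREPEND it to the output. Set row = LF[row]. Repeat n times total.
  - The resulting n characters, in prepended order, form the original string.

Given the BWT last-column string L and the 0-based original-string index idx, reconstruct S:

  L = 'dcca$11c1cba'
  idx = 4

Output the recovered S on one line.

Answer: a1c1bccc1ad$

Derivation:
LF mapping: 11 7 8 4 0 1 2 9 3 10 6 5
Walk LF starting at row 4, prepending L[row]:
  step 1: row=4, L[4]='$', prepend. Next row=LF[4]=0
  step 2: row=0, L[0]='d', prepend. Next row=LF[0]=11
  step 3: row=11, L[11]='a', prepend. Next row=LF[11]=5
  step 4: row=5, L[5]='1', prepend. Next row=LF[5]=1
  step 5: row=1, L[1]='c', prepend. Next row=LF[1]=7
  step 6: row=7, L[7]='c', prepend. Next row=LF[7]=9
  step 7: row=9, L[9]='c', prepend. Next row=LF[9]=10
  step 8: row=10, L[10]='b', prepend. Next row=LF[10]=6
  step 9: row=6, L[6]='1', prepend. Next row=LF[6]=2
  step 10: row=2, L[2]='c', prepend. Next row=LF[2]=8
  step 11: row=8, L[8]='1', prepend. Next row=LF[8]=3
  step 12: row=3, L[3]='a', prepend. Next row=LF[3]=4
Reversed output: a1c1bccc1ad$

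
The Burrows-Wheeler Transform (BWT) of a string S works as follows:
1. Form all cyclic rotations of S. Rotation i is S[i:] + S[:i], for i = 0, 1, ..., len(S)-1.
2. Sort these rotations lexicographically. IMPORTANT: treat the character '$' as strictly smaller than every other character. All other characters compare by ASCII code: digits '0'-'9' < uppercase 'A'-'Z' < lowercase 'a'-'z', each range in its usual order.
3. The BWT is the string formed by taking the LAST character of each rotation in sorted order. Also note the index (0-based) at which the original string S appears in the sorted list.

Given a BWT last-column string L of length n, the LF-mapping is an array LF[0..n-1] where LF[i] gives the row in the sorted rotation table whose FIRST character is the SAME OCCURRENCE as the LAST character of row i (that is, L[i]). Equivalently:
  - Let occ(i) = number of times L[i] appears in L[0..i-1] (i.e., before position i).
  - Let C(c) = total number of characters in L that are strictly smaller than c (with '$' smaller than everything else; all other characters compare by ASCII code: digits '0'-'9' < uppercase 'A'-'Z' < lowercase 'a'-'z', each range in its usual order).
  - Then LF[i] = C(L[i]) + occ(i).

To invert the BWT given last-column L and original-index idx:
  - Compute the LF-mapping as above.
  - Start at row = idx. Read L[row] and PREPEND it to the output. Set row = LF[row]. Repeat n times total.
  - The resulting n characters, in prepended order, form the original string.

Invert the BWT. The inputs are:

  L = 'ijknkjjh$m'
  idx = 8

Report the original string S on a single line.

LF mapping: 2 3 6 9 7 4 5 1 0 8
Walk LF starting at row 8, prepending L[row]:
  step 1: row=8, L[8]='$', prepend. Next row=LF[8]=0
  step 2: row=0, L[0]='i', prepend. Next row=LF[0]=2
  step 3: row=2, L[2]='k', prepend. Next row=LF[2]=6
  step 4: row=6, L[6]='j', prepend. Next row=LF[6]=5
  step 5: row=5, L[5]='j', prepend. Next row=LF[5]=4
  step 6: row=4, L[4]='k', prepend. Next row=LF[4]=7
  step 7: row=7, L[7]='h', prepend. Next row=LF[7]=1
  step 8: row=1, L[1]='j', prepend. Next row=LF[1]=3
  step 9: row=3, L[3]='n', prepend. Next row=LF[3]=9
  step 10: row=9, L[9]='m', prepend. Next row=LF[9]=8
Reversed output: mnjhkjjki$

Answer: mnjhkjjki$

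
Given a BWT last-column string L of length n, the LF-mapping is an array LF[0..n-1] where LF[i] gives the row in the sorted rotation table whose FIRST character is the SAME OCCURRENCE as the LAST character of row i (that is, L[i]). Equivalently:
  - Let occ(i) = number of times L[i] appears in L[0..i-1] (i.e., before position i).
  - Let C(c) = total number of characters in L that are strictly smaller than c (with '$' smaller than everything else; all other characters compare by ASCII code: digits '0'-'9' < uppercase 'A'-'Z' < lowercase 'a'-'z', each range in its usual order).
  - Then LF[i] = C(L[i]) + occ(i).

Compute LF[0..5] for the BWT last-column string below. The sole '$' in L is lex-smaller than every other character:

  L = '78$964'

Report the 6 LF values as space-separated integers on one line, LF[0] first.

Char counts: '$':1, '4':1, '6':1, '7':1, '8':1, '9':1
C (first-col start): C('$')=0, C('4')=1, C('6')=2, C('7')=3, C('8')=4, C('9')=5
L[0]='7': occ=0, LF[0]=C('7')+0=3+0=3
L[1]='8': occ=0, LF[1]=C('8')+0=4+0=4
L[2]='$': occ=0, LF[2]=C('$')+0=0+0=0
L[3]='9': occ=0, LF[3]=C('9')+0=5+0=5
L[4]='6': occ=0, LF[4]=C('6')+0=2+0=2
L[5]='4': occ=0, LF[5]=C('4')+0=1+0=1

Answer: 3 4 0 5 2 1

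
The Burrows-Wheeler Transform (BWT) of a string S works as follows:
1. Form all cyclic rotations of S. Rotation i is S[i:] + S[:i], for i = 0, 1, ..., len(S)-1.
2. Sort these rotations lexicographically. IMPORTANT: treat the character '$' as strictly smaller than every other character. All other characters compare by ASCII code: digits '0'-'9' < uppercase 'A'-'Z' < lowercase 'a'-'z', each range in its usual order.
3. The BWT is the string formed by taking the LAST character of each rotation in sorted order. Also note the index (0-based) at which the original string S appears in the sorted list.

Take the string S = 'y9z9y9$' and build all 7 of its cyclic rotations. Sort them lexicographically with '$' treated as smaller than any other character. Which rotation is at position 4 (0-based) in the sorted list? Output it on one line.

Answer: y9$y9z9

Derivation:
All 7 rotations (rotation i = S[i:]+S[:i]):
  rot[0] = y9z9y9$
  rot[1] = 9z9y9$y
  rot[2] = z9y9$y9
  rot[3] = 9y9$y9z
  rot[4] = y9$y9z9
  rot[5] = 9$y9z9y
  rot[6] = $y9z9y9
Sorted (with $ < everything):
  sorted[0] = $y9z9y9
  sorted[1] = 9$y9z9y
  sorted[2] = 9y9$y9z
  sorted[3] = 9z9y9$y
  sorted[4] = y9$y9z9
  sorted[5] = y9z9y9$
  sorted[6] = z9y9$y9
sorted[4] = y9$y9z9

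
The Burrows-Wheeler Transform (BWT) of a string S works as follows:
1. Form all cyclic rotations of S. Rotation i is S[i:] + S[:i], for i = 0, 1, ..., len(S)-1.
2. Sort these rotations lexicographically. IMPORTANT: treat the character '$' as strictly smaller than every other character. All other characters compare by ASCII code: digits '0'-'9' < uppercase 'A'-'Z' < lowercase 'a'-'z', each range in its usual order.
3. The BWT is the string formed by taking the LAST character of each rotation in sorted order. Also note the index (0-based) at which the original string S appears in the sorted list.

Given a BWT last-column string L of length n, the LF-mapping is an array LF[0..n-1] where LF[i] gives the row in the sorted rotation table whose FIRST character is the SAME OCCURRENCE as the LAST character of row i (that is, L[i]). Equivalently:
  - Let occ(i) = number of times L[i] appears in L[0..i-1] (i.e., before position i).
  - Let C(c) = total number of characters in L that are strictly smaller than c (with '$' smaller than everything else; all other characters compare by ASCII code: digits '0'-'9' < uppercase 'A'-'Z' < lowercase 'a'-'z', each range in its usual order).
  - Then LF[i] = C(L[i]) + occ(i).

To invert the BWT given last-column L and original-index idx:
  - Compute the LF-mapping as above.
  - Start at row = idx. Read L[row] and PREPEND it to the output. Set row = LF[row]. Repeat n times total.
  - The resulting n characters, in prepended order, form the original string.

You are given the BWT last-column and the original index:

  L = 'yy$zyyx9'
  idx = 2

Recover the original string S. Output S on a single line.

Answer: xyyy9zy$

Derivation:
LF mapping: 3 4 0 7 5 6 2 1
Walk LF starting at row 2, prepending L[row]:
  step 1: row=2, L[2]='$', prepend. Next row=LF[2]=0
  step 2: row=0, L[0]='y', prepend. Next row=LF[0]=3
  step 3: row=3, L[3]='z', prepend. Next row=LF[3]=7
  step 4: row=7, L[7]='9', prepend. Next row=LF[7]=1
  step 5: row=1, L[1]='y', prepend. Next row=LF[1]=4
  step 6: row=4, L[4]='y', prepend. Next row=LF[4]=5
  step 7: row=5, L[5]='y', prepend. Next row=LF[5]=6
  step 8: row=6, L[6]='x', prepend. Next row=LF[6]=2
Reversed output: xyyy9zy$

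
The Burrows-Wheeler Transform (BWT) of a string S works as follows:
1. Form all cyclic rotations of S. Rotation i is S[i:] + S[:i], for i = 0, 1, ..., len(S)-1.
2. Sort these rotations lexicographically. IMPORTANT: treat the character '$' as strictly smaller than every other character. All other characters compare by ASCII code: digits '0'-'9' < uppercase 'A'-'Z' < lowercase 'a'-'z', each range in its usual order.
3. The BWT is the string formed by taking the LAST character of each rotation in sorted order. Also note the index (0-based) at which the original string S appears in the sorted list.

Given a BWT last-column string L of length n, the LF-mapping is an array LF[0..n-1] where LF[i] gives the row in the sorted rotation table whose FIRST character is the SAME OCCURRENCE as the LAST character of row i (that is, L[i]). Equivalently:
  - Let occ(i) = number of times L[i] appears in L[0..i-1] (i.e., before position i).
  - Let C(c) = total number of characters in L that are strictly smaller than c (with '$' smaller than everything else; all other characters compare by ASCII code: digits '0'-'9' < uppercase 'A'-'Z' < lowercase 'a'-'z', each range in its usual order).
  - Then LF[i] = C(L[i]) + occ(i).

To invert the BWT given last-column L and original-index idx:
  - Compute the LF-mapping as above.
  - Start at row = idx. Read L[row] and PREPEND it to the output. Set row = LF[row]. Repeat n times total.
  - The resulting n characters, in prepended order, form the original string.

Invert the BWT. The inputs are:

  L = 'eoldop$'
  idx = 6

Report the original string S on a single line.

LF mapping: 2 4 3 1 5 6 0
Walk LF starting at row 6, prepending L[row]:
  step 1: row=6, L[6]='$', prepend. Next row=LF[6]=0
  step 2: row=0, L[0]='e', prepend. Next row=LF[0]=2
  step 3: row=2, L[2]='l', prepend. Next row=LF[2]=3
  step 4: row=3, L[3]='d', prepend. Next row=LF[3]=1
  step 5: row=1, L[1]='o', prepend. Next row=LF[1]=4
  step 6: row=4, L[4]='o', prepend. Next row=LF[4]=5
  step 7: row=5, L[5]='p', prepend. Next row=LF[5]=6
Reversed output: poodle$

Answer: poodle$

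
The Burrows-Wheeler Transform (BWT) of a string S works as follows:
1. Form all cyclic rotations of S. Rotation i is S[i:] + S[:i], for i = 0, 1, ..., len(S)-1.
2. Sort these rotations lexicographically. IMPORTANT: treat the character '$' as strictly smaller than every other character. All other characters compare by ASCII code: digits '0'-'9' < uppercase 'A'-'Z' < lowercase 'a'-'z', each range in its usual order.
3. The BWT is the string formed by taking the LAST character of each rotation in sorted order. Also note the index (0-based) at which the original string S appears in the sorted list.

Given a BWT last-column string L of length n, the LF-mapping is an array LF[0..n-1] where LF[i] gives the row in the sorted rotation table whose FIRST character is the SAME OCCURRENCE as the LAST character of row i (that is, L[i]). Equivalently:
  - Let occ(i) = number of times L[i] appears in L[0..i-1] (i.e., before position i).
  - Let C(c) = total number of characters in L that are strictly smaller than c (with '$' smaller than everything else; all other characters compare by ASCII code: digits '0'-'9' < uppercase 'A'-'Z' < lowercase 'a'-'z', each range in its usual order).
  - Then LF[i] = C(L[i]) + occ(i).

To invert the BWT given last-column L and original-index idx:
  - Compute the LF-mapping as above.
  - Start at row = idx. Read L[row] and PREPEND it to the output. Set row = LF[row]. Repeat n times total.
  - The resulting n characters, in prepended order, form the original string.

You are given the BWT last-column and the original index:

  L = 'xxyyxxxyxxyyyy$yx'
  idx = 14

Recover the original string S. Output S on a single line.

LF mapping: 1 2 9 10 3 4 5 11 6 7 12 13 14 15 0 16 8
Walk LF starting at row 14, prepending L[row]:
  step 1: row=14, L[14]='$', prepend. Next row=LF[14]=0
  step 2: row=0, L[0]='x', prepend. Next row=LF[0]=1
  step 3: row=1, L[1]='x', prepend. Next row=LF[1]=2
  step 4: row=2, L[2]='y', prepend. Next row=LF[2]=9
  step 5: row=9, L[9]='x', prepend. Next row=LF[9]=7
  step 6: row=7, L[7]='y', prepend. Next row=LF[7]=11
  step 7: row=11, L[11]='y', prepend. Next row=LF[11]=13
  step 8: row=13, L[13]='y', prepend. Next row=LF[13]=15
  step 9: row=15, L[15]='y', prepend. Next row=LF[15]=16
  step 10: row=16, L[16]='x', prepend. Next row=LF[16]=8
  step 11: row=8, L[8]='x', prepend. Next row=LF[8]=6
  step 12: row=6, L[6]='x', prepend. Next row=LF[6]=5
  step 13: row=5, L[5]='x', prepend. Next row=LF[5]=4
  step 14: row=4, L[4]='x', prepend. Next row=LF[4]=3
  step 15: row=3, L[3]='y', prepend. Next row=LF[3]=10
  step 16: row=10, L[10]='y', prepend. Next row=LF[10]=12
  step 17: row=12, L[12]='y', prepend. Next row=LF[12]=14
Reversed output: yyyxxxxxyyyyxyxx$

Answer: yyyxxxxxyyyyxyxx$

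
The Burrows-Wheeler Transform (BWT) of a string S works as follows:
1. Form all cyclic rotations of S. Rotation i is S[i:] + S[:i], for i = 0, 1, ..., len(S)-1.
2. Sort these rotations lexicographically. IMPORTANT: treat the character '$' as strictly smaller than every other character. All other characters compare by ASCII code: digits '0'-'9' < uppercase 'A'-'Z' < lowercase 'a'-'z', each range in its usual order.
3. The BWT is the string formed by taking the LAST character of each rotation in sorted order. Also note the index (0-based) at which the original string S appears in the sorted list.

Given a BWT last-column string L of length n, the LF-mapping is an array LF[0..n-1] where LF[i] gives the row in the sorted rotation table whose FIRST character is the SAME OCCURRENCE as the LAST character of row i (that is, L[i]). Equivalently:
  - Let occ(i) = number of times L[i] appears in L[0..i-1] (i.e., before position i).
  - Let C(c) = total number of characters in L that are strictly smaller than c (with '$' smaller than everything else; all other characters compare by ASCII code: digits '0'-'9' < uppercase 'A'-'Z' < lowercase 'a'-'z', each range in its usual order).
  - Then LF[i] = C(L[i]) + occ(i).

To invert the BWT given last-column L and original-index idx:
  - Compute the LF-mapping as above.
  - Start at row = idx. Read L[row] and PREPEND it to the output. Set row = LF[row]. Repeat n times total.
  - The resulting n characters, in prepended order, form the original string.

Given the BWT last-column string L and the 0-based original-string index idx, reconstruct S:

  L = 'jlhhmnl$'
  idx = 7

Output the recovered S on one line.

Answer: nlmlhhj$

Derivation:
LF mapping: 3 4 1 2 6 7 5 0
Walk LF starting at row 7, prepending L[row]:
  step 1: row=7, L[7]='$', prepend. Next row=LF[7]=0
  step 2: row=0, L[0]='j', prepend. Next row=LF[0]=3
  step 3: row=3, L[3]='h', prepend. Next row=LF[3]=2
  step 4: row=2, L[2]='h', prepend. Next row=LF[2]=1
  step 5: row=1, L[1]='l', prepend. Next row=LF[1]=4
  step 6: row=4, L[4]='m', prepend. Next row=LF[4]=6
  step 7: row=6, L[6]='l', prepend. Next row=LF[6]=5
  step 8: row=5, L[5]='n', prepend. Next row=LF[5]=7
Reversed output: nlmlhhj$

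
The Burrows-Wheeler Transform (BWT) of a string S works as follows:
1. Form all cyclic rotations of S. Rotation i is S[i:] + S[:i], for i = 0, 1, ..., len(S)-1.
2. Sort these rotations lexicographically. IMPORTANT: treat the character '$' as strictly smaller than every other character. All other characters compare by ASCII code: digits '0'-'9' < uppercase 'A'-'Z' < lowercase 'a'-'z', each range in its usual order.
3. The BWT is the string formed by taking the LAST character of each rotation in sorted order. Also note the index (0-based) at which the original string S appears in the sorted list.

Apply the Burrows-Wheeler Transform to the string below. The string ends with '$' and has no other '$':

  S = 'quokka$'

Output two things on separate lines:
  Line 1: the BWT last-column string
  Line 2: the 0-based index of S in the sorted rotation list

Answer: akkou$q
5

Derivation:
All 7 rotations (rotation i = S[i:]+S[:i]):
  rot[0] = quokka$
  rot[1] = uokka$q
  rot[2] = okka$qu
  rot[3] = kka$quo
  rot[4] = ka$quok
  rot[5] = a$quokk
  rot[6] = $quokka
Sorted (with $ < everything):
  sorted[0] = $quokka  (last char: 'a')
  sorted[1] = a$quokk  (last char: 'k')
  sorted[2] = ka$quok  (last char: 'k')
  sorted[3] = kka$quo  (last char: 'o')
  sorted[4] = okka$qu  (last char: 'u')
  sorted[5] = quokka$  (last char: '$')
  sorted[6] = uokka$q  (last char: 'q')
Last column: akkou$q
Original string S is at sorted index 5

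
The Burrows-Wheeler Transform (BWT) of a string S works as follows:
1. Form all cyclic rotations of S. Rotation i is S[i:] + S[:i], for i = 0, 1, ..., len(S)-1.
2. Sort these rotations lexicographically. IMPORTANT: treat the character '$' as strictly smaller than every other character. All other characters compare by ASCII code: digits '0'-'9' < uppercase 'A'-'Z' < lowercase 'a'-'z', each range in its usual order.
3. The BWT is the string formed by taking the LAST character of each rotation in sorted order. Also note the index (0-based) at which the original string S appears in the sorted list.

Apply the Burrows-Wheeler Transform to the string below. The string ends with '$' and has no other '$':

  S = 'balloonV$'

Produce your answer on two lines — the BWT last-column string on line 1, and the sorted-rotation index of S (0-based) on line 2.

All 9 rotations (rotation i = S[i:]+S[:i]):
  rot[0] = balloonV$
  rot[1] = alloonV$b
  rot[2] = lloonV$ba
  rot[3] = loonV$bal
  rot[4] = oonV$ball
  rot[5] = onV$ballo
  rot[6] = nV$balloo
  rot[7] = V$balloon
  rot[8] = $balloonV
Sorted (with $ < everything):
  sorted[0] = $balloonV  (last char: 'V')
  sorted[1] = V$balloon  (last char: 'n')
  sorted[2] = alloonV$b  (last char: 'b')
  sorted[3] = balloonV$  (last char: '$')
  sorted[4] = lloonV$ba  (last char: 'a')
  sorted[5] = loonV$bal  (last char: 'l')
  sorted[6] = nV$balloo  (last char: 'o')
  sorted[7] = onV$ballo  (last char: 'o')
  sorted[8] = oonV$ball  (last char: 'l')
Last column: Vnb$alool
Original string S is at sorted index 3

Answer: Vnb$alool
3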